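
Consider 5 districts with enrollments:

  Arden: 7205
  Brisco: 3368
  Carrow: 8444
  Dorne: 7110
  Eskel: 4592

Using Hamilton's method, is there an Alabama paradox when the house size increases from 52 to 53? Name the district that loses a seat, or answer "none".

none

At 52 seats: Arden 12, Brisco 6, Carrow 14, Dorne 12, Eskel 8.
At 53 seats: Arden 12, Brisco 6, Carrow 15, Dorne 12, Eskel 8.
No district's allocation decreased.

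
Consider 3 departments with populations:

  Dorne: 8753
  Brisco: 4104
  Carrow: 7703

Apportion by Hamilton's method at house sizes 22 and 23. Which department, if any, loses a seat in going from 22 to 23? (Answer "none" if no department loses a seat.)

Brisco

At 22 seats: Dorne 9, Brisco 5, Carrow 8.
At 23 seats: Dorne 10, Brisco 4, Carrow 9.
Brisco drops from 5 to 4.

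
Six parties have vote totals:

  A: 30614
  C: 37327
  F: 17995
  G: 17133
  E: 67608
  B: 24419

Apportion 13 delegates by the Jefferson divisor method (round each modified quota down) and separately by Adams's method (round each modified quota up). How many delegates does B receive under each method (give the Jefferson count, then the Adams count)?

1 and 2

Jefferson: A 2, C 3, F 1, G 1, E 5, B 1.
Adams: A 2, C 3, F 1, G 1, E 4, B 2.
B gets 1 under Jefferson and 2 under Adams.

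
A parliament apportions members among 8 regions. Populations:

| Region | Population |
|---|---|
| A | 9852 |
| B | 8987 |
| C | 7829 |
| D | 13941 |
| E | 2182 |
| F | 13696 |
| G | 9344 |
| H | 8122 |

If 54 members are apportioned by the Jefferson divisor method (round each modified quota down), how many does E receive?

Standard divisor 73953/54 ≈ 1369.5; standard quotas: A 7.194, B 6.562, C 5.717, D 10.180, E 1.593, F 10.001, G 6.823, H 5.931.
Rounding down gives 7, 6, 5, 10, 1, 10, 6, 5 = 50 seats, so the divisor must be adjusted.
With modified divisor 1280: modified quotas A 7.697, B 7.021, C 6.116, D 10.891, E 1.705, F 10.700, G 7.300, H 6.345.
Rounding down: A 7, B 7, C 6, D 10, E 1, F 10, G 7, H 6 (total 54).
E receives 1.

1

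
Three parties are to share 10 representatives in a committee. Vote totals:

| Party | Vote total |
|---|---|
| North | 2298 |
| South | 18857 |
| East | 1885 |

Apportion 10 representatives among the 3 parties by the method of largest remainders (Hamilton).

Total 23040; standard divisor 23040/10 = 2304.
Standard quotas: North 0.9974, South 8.1845, East 0.8181.
Lower quotas: North 0, South 8, East 0 (sum 8, leaving 2 seats).
Remainders in descending order: North 0.9974, East 0.8181, South 0.1845.
The surplus seats go to North, East.

North=1, South=8, East=1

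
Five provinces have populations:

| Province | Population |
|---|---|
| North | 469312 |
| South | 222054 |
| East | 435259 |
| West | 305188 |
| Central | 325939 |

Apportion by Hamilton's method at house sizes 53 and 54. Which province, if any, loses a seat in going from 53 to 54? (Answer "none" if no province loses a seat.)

none

At 53 seats: North 14, South 7, East 13, West 9, Central 10.
At 54 seats: North 15, South 7, East 13, West 9, Central 10.
No province's allocation decreased.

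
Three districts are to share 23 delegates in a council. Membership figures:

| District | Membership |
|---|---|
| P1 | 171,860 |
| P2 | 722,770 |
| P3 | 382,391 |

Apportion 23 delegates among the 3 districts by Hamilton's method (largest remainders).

P1 3, P2 13, P3 7

Total 1277021; standard divisor 1277021/23 ≈ 55522.652.
Standard quotas: P1 3.0953, P2 13.0176, P3 6.8871.
Lower quotas: P1 3, P2 13, P3 6 (sum 22, leaving 1 seat).
Remainders in descending order: P3 0.8871, P1 0.0953, P2 0.0176.
The surplus seat goes to P3.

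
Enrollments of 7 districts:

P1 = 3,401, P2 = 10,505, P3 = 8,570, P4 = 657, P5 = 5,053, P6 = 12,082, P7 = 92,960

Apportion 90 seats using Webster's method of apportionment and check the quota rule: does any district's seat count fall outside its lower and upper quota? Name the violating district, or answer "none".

Standard quotas: P1 2.297, P2 7.096, P3 5.789, P4 0.444, P5 3.413, P6 8.162, P7 62.798.
Webster allocation: P1 2, P2 7, P3 6, P4 0, P5 3, P6 8, P7 64.
P7 has quota 62.798 (lower 62, upper 63) but receives 64 — outside the quota interval.

P7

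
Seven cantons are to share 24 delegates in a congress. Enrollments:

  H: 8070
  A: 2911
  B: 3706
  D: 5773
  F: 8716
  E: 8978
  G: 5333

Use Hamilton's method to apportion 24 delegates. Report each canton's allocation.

Standard divisor: 43487 ÷ 24 ≈ 1811.958.
Standard quotas: H 4.4537, A 1.6065, B 2.0453, D 3.1861, F 4.8103, E 4.9549, G 2.9432.
Lower quotas: H 4, A 1, B 2, D 3, F 4, E 4, G 2 (sum 20, leaving 4 seats).
Remainders in descending order: E 0.9549, G 0.9432, F 0.8103, A 0.6065, H 0.4537, D 0.1861, B 0.0453.
Largest remainders: E, G, F, A receive the extra seats.

H 4, A 2, B 2, D 3, F 5, E 5, G 3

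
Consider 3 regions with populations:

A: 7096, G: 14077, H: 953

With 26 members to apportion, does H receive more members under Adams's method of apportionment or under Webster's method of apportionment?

Adams: A 8, G 16, H 2.
Webster: A 8, G 17, H 1.
H gets 2 under Adams and 1 under Webster.

Adams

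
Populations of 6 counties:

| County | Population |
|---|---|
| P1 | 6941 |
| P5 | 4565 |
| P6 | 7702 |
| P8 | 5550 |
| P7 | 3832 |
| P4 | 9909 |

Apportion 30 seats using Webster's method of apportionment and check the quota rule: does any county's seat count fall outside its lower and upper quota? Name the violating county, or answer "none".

Standard quotas: P1 5.409, P5 3.557, P6 6.002, P8 4.325, P7 2.986, P4 7.721.
Webster allocation: P1 5, P5 4, P6 6, P8 4, P7 3, P4 8.
Every allocation lies between the lower and upper quota.

none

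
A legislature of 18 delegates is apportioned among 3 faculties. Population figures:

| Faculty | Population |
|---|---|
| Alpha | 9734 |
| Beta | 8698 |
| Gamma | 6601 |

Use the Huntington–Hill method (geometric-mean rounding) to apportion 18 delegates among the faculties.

Alpha: 7, Beta: 6, Gamma: 5

With divisor 1409: modified quotas Alpha 6.908, Beta 6.173, Gamma 4.685.
Geometric-mean thresholds: Alpha √(6·7)=6.481, Beta √(6·7)=6.481, Gamma √(4·5)=4.472.
Each quota rounded against its threshold gives Alpha 7, Beta 6, Gamma 5 (total 18).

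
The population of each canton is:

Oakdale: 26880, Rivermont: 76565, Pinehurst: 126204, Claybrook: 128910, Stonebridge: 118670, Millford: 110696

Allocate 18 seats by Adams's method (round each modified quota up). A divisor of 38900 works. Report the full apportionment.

Oakdale: 1, Rivermont: 2, Pinehurst: 4, Claybrook: 4, Stonebridge: 4, Millford: 3

With modified divisor 38900: modified quotas Oakdale 0.691, Rivermont 1.968, Pinehurst 3.244, Claybrook 3.314, Stonebridge 3.051, Millford 2.846.
Rounding up: Oakdale 1, Rivermont 2, Pinehurst 4, Claybrook 4, Stonebridge 4, Millford 3 (total 18).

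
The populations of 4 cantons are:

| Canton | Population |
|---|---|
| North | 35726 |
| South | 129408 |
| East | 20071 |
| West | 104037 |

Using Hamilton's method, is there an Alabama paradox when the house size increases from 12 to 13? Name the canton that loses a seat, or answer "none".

North

At 12 seats: North 2, South 5, East 1, West 4.
At 13 seats: North 1, South 6, East 1, West 5.
North drops from 2 to 1.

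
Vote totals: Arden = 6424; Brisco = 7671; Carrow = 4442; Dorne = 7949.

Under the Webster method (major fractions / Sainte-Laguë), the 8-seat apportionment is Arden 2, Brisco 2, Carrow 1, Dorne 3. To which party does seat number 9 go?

Brisco

Priority for the next seat is population ÷ (current seats + 0.5).
Priorities: Arden 2569.600, Brisco 3068.400, Carrow 2961.333, Dorne 2271.143.
Highest priority: Brisco.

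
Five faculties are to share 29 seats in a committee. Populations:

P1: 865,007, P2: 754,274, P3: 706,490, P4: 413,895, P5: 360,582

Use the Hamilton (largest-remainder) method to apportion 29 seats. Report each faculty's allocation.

The standard divisor is 3100248/29 ≈ 106905.103.
Standard quotas: P1 8.0914, P2 7.0555, P3 6.6086, P4 3.8716, P5 3.3729.
Lower quotas: P1 8, P2 7, P3 6, P4 3, P5 3 (sum 27, leaving 2 seats).
Remainders in descending order: P4 0.8716, P3 0.6086, P5 0.3729, P1 0.0914, P2 0.0555.
Largest remainders: P4, P3 receive the extra seats.

P1 8; P2 7; P3 7; P4 4; P5 3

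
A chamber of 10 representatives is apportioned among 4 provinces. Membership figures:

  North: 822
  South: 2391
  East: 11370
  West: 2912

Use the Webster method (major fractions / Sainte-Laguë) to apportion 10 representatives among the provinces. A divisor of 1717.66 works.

With modified divisor 1717.66: modified quotas North 0.479, South 1.392, East 6.619, West 1.695.
Rounding to the nearest integer: North 0, South 1, East 7, West 2 (total 10).

North 0; South 1; East 7; West 2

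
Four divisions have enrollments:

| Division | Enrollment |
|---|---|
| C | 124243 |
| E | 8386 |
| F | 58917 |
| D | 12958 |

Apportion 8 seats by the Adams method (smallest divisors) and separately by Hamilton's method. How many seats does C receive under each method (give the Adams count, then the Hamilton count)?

4 and 5

Adams: C 4, E 1, F 2, D 1.
Hamilton: C 5, E 0, F 2, D 1.
C gets 4 under Adams and 5 under Hamilton.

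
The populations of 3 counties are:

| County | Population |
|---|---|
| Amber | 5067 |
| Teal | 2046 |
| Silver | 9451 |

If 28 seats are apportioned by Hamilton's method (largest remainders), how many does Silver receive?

16

Total 16564; standard divisor 16564/28 ≈ 591.571.
Standard quotas: Amber 8.5653, Teal 3.4586, Silver 15.9761.
Lower quotas: Amber 8, Teal 3, Silver 15 (sum 26, leaving 2 seats).
Remainders in descending order: Silver 0.9761, Amber 0.5653, Teal 0.4586.
The surplus seats go to Silver, Amber.
Silver receives 16.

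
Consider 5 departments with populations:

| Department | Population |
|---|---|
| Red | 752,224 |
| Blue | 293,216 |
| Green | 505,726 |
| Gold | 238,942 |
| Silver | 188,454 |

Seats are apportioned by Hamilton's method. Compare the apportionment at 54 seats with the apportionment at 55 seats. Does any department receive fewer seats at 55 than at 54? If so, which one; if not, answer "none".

none

At 54 seats: Red 21, Blue 8, Green 14, Gold 6, Silver 5.
At 55 seats: Red 21, Blue 8, Green 14, Gold 7, Silver 5.
No department's allocation decreased.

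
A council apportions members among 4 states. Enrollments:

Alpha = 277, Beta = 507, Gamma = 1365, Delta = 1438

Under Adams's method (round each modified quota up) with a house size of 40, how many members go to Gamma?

15

Standard divisor 3587/40 ≈ 89.675; standard quotas: Alpha 3.089, Beta 5.654, Gamma 15.222, Delta 16.036.
Rounding up gives 4, 6, 16, 17 = 43 seats, so the divisor must be adjusted.
With modified divisor 94: modified quotas Alpha 2.947, Beta 5.394, Gamma 14.521, Delta 15.298.
Rounding up: Alpha 3, Beta 6, Gamma 15, Delta 16 (total 40).
Gamma receives 15.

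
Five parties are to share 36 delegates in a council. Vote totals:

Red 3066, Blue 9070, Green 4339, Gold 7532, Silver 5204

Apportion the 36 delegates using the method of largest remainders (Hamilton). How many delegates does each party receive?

Total 29211; standard divisor 29211/36 ≈ 811.417.
Standard quotas: Red 3.7786, Blue 11.1780, Green 5.3474, Gold 9.2825, Silver 6.4135.
Lower quotas: Red 3, Blue 11, Green 5, Gold 9, Silver 6 (sum 34, leaving 2 seats).
Remainders in descending order: Red 0.7786, Silver 0.4135, Green 0.3474, Gold 0.2825, Blue 0.1780.
The surplus seats go to Red, Silver.

Red: 4; Blue: 11; Green: 5; Gold: 9; Silver: 7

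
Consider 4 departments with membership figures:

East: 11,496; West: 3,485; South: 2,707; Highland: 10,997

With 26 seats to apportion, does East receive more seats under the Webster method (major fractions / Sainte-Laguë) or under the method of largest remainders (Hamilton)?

Webster: East 11, West 3, South 2, Highland 10.
Hamilton: East 10, West 3, South 3, Highland 10.
East gets 11 under Webster and 10 under Hamilton.

Webster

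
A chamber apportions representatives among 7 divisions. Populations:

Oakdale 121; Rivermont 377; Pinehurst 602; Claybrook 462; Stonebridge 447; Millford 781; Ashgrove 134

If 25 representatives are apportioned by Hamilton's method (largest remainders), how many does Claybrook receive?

Standard divisor: 2924 ÷ 25 ≈ 116.96.
Standard quotas: Oakdale 1.035, Rivermont 3.223, Pinehurst 5.147, Claybrook 3.950, Stonebridge 3.822, Millford 6.677, Ashgrove 1.146.
Lower quotas: Oakdale 1, Rivermont 3, Pinehurst 5, Claybrook 3, Stonebridge 3, Millford 6, Ashgrove 1 (sum 22, leaving 3 seats).
Remainders in descending order: Claybrook 0.950, Stonebridge 0.822, Millford 0.677, Rivermont 0.223, Pinehurst 0.147, Ashgrove 0.146, Oakdale 0.035.
The surplus seats go to Claybrook, Stonebridge, Millford.
Claybrook receives 4.

4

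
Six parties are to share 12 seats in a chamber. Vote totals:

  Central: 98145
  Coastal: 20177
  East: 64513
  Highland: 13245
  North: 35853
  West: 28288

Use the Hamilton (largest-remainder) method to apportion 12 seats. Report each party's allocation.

Total 260221; standard divisor 260221/12 ≈ 21685.083.
Standard quotas: Central 4.5259, Coastal 0.9305, East 2.9750, Highland 0.6108, North 1.6533, West 1.3045.
Lower quotas: Central 4, Coastal 0, East 2, Highland 0, North 1, West 1 (sum 8, leaving 4 seats).
Remainders in descending order: East 0.9750, Coastal 0.9305, North 0.6533, Highland 0.6108, Central 0.5259, West 0.3045.
The surplus seats go to East, Coastal, North, Highland.

Central: 4, Coastal: 1, East: 3, Highland: 1, North: 2, West: 1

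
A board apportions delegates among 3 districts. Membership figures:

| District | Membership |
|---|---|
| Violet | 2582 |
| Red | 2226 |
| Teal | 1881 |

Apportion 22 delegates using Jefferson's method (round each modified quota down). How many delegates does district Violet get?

9

Standard divisor 6689/22 ≈ 304.045; standard quotas: Violet 8.492, Red 7.321, Teal 6.187.
Rounding down gives 8, 7, 6 = 21 seats, so the divisor must be adjusted.
With modified divisor 280: modified quotas Violet 9.221, Red 7.950, Teal 6.718.
Rounding down: Violet 9, Red 7, Teal 6 (total 22).
Violet receives 9.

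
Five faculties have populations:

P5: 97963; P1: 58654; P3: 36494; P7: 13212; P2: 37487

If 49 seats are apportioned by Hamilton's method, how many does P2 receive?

The standard divisor is 243810/49 ≈ 4975.714.
Standard quotas: P5 19.6882, P1 11.7881, P3 7.3344, P7 2.6553, P2 7.5340.
Lower quotas: P5 19, P1 11, P3 7, P7 2, P2 7 (sum 46, leaving 3 seats).
Remainders in descending order: P1 0.7881, P5 0.6882, P7 0.6553, P2 0.5340, P3 0.3344.
Largest remainders: P1, P5, P7 receive the extra seats.
P2 receives 7.

7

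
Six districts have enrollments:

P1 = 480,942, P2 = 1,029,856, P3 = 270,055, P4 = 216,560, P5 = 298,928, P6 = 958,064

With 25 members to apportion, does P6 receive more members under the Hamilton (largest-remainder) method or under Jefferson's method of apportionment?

Hamilton: P1 4, P2 8, P3 2, P4 2, P5 2, P6 7.
Jefferson: P1 4, P2 8, P3 2, P4 1, P5 2, P6 8.
P6 gets 7 under Hamilton and 8 under Jefferson.

Jefferson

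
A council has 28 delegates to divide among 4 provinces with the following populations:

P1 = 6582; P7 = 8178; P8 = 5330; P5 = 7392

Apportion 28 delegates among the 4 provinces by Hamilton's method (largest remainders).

The standard divisor is 27482/28 ≈ 981.5.
Standard quotas: P1 6.7061, P7 8.3321, P8 5.4305, P5 7.5313.
Lower quotas: P1 6, P7 8, P8 5, P5 7 (sum 26, leaving 2 seats).
Remainders in descending order: P1 0.7061, P5 0.5313, P8 0.4305, P7 0.3321.
Largest remainders: P1, P5 receive the extra seats.

P1 7; P7 8; P8 5; P5 8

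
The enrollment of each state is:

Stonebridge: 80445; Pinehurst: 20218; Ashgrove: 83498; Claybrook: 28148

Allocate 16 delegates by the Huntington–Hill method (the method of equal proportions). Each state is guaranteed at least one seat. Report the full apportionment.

Stonebridge: 6, Pinehurst: 2, Ashgrove: 6, Claybrook: 2

With divisor 13590: modified quotas Stonebridge 5.919, Pinehurst 1.488, Ashgrove 6.144, Claybrook 2.071.
Geometric-mean thresholds: Stonebridge √(5·6)=5.477, Pinehurst √(1·2)=1.414, Ashgrove √(6·7)=6.481, Claybrook √(2·3)=2.449.
Each quota rounded against its threshold gives Stonebridge 6, Pinehurst 2, Ashgrove 6, Claybrook 2 (total 16).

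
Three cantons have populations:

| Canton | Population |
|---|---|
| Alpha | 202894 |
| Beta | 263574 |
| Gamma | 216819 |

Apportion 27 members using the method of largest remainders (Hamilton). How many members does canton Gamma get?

Total 683287; standard divisor 683287/27 ≈ 25306.926.
Standard quotas: Alpha 8.0173, Beta 10.4151, Gamma 8.5676.
Lower quotas: Alpha 8, Beta 10, Gamma 8 (sum 26, leaving 1 seat).
Remainders in descending order: Gamma 0.5676, Beta 0.4151, Alpha 0.0173.
The surplus seat goes to Gamma.
Gamma receives 9.

9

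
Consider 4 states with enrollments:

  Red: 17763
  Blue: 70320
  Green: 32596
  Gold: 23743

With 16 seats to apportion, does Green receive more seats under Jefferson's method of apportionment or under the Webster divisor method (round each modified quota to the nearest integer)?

Jefferson

Jefferson: Red 2, Blue 8, Green 4, Gold 2.
Webster: Red 2, Blue 8, Green 3, Gold 3.
Green gets 4 under Jefferson and 3 under Webster.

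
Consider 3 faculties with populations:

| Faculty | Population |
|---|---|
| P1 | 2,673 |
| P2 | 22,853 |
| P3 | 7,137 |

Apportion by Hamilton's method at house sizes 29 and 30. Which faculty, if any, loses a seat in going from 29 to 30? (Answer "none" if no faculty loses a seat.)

At 29 seats: P1 3, P2 20, P3 6.
At 30 seats: P1 2, P2 21, P3 7.
P1 drops from 3 to 2.

P1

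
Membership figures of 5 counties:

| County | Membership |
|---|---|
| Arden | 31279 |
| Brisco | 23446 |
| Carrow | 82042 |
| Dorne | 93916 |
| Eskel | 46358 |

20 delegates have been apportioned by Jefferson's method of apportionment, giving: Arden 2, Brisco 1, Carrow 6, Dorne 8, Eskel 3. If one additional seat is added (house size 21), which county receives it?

Brisco

Priority for the next seat is population ÷ (current seats + 1).
Priorities: Arden 10426.333, Brisco 11723.000, Carrow 11720.286, Dorne 10435.111, Eskel 11589.500.
Highest priority: Brisco.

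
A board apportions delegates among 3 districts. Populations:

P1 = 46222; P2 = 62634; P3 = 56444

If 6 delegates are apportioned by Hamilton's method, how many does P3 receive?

Total 165300; standard divisor 165300/6 = 27550.
Standard quotas: P1 1.6777, P2 2.2735, P3 2.0488.
Lower quotas: P1 1, P2 2, P3 2 (sum 5, leaving 1 seat).
Remainders in descending order: P1 0.6777, P2 0.2735, P3 0.0488.
Largest remainder: P1 receives the extra seat.
P3 receives 2.

2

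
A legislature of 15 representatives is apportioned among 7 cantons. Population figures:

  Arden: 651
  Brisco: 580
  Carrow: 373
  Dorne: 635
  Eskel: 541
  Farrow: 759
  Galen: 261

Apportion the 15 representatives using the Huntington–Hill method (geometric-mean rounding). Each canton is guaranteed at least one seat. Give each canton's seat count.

With divisor 261: modified quotas Arden 2.494, Brisco 2.222, Carrow 1.429, Dorne 2.433, Eskel 2.073, Farrow 2.908, Galen 1.000.
Geometric-mean thresholds: Arden √(2·3)=2.449, Brisco √(2·3)=2.449, Carrow √(1·2)=1.414, Dorne √(2·3)=2.449, Eskel √(2·3)=2.449, Farrow √(2·3)=2.449, Galen √(1·2)=1.414.
Each quota rounded against its threshold gives Arden 3, Brisco 2, Carrow 2, Dorne 2, Eskel 2, Farrow 3, Galen 1 (total 15).

Arden=3, Brisco=2, Carrow=2, Dorne=2, Eskel=2, Farrow=3, Galen=1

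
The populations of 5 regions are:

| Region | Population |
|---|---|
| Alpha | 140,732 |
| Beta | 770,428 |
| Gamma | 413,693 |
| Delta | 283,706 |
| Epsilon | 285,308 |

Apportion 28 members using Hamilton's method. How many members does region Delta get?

4

Total 1893867; standard divisor 1893867/28 ≈ 67638.107.
Standard quotas: Alpha 2.0807, Beta 11.3904, Gamma 6.1163, Delta 4.1945, Epsilon 4.2182.
Lower quotas: Alpha 2, Beta 11, Gamma 6, Delta 4, Epsilon 4 (sum 27, leaving 1 seat).
Remainders in descending order: Beta 0.3904, Epsilon 0.2182, Delta 0.1945, Gamma 0.1163, Alpha 0.0807.
The surplus seat goes to Beta.
Delta receives 4.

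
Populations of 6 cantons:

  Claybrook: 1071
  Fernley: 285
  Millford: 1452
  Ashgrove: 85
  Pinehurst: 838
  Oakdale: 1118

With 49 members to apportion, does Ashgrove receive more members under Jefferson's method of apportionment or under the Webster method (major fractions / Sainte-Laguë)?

Webster

Jefferson: Claybrook 11, Fernley 3, Millford 15, Ashgrove 0, Pinehurst 8, Oakdale 12.
Webster: Claybrook 11, Fernley 3, Millford 15, Ashgrove 1, Pinehurst 8, Oakdale 11.
Ashgrove gets 0 under Jefferson and 1 under Webster.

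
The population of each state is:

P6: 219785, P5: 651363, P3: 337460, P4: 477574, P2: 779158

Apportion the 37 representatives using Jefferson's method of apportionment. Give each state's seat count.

Standard divisor 2465340/37 ≈ 66630.811; standard quotas: P6 3.299, P5 9.776, P3 5.065, P4 7.167, P2 11.694.
Rounding down gives 3, 9, 5, 7, 11 = 35 seats, so the divisor must be adjusted.
With modified divisor 62400: modified quotas P6 3.522, P5 10.439, P3 5.408, P4 7.653, P2 12.487.
Rounding down: P6 3, P5 10, P3 5, P4 7, P2 12 (total 37).

P6: 3, P5: 10, P3: 5, P4: 7, P2: 12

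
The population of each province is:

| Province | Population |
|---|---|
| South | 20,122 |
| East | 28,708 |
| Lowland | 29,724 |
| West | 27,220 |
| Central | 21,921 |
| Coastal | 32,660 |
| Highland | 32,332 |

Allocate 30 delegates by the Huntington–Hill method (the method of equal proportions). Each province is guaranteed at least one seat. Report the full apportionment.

With divisor 6374: modified quotas South 3.157, East 4.504, Lowland 4.663, West 4.270, Central 3.439, Coastal 5.124, Highland 5.072.
Geometric-mean thresholds: South √(3·4)=3.464, East √(4·5)=4.472, Lowland √(4·5)=4.472, West √(4·5)=4.472, Central √(3·4)=3.464, Coastal √(5·6)=5.477, Highland √(5·6)=5.477.
Each quota rounded against its threshold gives South 3, East 5, Lowland 5, West 4, Central 3, Coastal 5, Highland 5 (total 30).

South 3; East 5; Lowland 5; West 4; Central 3; Coastal 5; Highland 5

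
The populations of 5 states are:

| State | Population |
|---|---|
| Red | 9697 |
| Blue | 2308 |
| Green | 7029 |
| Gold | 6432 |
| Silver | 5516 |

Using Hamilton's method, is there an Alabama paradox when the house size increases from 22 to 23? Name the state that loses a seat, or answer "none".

At 22 seats: Red 7, Blue 2, Green 5, Gold 4, Silver 4.
At 23 seats: Red 7, Blue 2, Green 5, Gold 5, Silver 4.
No state's allocation decreased.

none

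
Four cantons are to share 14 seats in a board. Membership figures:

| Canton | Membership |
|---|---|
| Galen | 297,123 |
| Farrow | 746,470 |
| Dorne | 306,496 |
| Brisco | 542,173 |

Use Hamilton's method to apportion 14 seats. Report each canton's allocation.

Galen: 2, Farrow: 6, Dorne: 2, Brisco: 4

The standard divisor is 1892262/14 ≈ 135161.571.
Standard quotas: Galen 2.1983, Farrow 5.5228, Dorne 2.2676, Brisco 4.0113.
Lower quotas: Galen 2, Farrow 5, Dorne 2, Brisco 4 (sum 13, leaving 1 seat).
Remainders in descending order: Farrow 0.5228, Dorne 0.2676, Galen 0.1983, Brisco 0.0113.
Largest remainder: Farrow receives the extra seat.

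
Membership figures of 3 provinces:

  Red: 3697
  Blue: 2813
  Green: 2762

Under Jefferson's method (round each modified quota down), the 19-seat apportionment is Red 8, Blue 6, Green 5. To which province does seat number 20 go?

Priority for the next seat is population ÷ (current seats + 1).
Priorities: Red 410.778, Blue 401.857, Green 460.333.
Highest priority: Green.

Green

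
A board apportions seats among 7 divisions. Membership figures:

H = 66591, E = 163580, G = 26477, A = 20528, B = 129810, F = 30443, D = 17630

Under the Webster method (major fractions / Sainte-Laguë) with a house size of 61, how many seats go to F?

Standard divisor 455059/61 ≈ 7459.984; standard quotas: H 8.926, E 21.928, G 3.549, A 2.752, B 17.401, F 4.081, D 2.363.
Rounding to the nearest integer gives H 9, E 22, G 4, A 3, B 17, F 4, D 2 — total 61, matching the house size, so no adjustment is needed.
F receives 4.

4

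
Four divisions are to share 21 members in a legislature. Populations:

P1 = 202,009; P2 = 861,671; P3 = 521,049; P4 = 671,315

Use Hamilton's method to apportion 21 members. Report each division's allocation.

P1 2; P2 8; P3 5; P4 6

The standard divisor is 2256044/21 ≈ 107430.667.
Standard quotas: P1 1.8804, P2 8.0207, P3 4.8501, P4 6.2488.
Lower quotas: P1 1, P2 8, P3 4, P4 6 (sum 19, leaving 2 seats).
Remainders in descending order: P1 0.8804, P3 0.8501, P4 0.2488, P2 0.0207.
Largest remainders: P1, P3 receive the extra seats.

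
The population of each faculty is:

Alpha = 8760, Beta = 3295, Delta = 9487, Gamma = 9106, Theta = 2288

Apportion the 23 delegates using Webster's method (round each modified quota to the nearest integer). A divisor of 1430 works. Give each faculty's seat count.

With modified divisor 1430: modified quotas Alpha 6.126, Beta 2.304, Delta 6.634, Gamma 6.368, Theta 1.600.
Rounding to the nearest integer: Alpha 6, Beta 2, Delta 7, Gamma 6, Theta 2 (total 23).

Alpha: 6, Beta: 2, Delta: 7, Gamma: 6, Theta: 2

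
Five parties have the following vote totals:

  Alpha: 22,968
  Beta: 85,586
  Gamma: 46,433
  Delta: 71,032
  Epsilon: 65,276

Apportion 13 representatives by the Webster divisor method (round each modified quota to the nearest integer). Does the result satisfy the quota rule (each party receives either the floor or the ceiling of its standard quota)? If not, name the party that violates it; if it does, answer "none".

Standard quotas: Alpha 1.025, Beta 3.820, Gamma 2.072, Delta 3.170, Epsilon 2.913.
Webster allocation: Alpha 1, Beta 4, Gamma 2, Delta 3, Epsilon 3.
Every allocation lies between the lower and upper quota.

none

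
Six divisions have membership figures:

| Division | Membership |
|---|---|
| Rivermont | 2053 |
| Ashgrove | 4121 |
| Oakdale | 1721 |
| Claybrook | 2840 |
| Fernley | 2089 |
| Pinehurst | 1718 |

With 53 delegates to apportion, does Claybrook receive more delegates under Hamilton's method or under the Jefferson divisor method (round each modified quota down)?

Jefferson

Hamilton: Rivermont 8, Ashgrove 15, Oakdale 6, Claybrook 10, Fernley 8, Pinehurst 6.
Jefferson: Rivermont 7, Ashgrove 15, Oakdale 6, Claybrook 11, Fernley 8, Pinehurst 6.
Claybrook gets 10 under Hamilton and 11 under Jefferson.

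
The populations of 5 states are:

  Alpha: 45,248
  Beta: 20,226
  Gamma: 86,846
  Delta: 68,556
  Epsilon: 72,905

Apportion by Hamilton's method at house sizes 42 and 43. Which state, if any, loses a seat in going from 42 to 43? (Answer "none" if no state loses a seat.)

At 42 seats: Alpha 7, Beta 3, Gamma 12, Delta 10, Epsilon 10.
At 43 seats: Alpha 6, Beta 3, Gamma 13, Delta 10, Epsilon 11.
Alpha drops from 7 to 6.

Alpha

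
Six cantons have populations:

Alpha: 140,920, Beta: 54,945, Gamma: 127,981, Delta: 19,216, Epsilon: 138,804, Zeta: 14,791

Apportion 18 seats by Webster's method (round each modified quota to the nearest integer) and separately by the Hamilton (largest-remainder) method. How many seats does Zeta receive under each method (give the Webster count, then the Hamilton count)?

Webster: Alpha 5, Beta 2, Gamma 4, Delta 1, Epsilon 5, Zeta 1.
Hamilton: Alpha 5, Beta 2, Gamma 5, Delta 1, Epsilon 5, Zeta 0.
Zeta gets 1 under Webster and 0 under Hamilton.

1 and 0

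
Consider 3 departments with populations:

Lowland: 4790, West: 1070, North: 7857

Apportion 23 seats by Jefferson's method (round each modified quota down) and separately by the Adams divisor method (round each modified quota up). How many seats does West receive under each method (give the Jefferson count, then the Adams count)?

Jefferson: Lowland 8, West 1, North 14.
Adams: Lowland 8, West 2, North 13.
West gets 1 under Jefferson and 2 under Adams.

1 and 2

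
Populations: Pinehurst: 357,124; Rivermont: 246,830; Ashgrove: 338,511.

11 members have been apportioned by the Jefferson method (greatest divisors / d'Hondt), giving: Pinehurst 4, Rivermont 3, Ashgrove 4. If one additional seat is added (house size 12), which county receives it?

Pinehurst

Priority for the next seat is population ÷ (current seats + 1).
Priorities: Pinehurst 71424.800, Rivermont 61707.500, Ashgrove 67702.200.
Highest priority: Pinehurst.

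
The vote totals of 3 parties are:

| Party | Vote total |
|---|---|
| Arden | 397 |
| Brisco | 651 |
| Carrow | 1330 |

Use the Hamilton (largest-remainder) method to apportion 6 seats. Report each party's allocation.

Arden=1; Brisco=2; Carrow=3

Standard divisor: 2378 ÷ 6 ≈ 396.333.
Standard quotas: Arden 1.002, Brisco 1.643, Carrow 3.356.
Lower quotas: Arden 1, Brisco 1, Carrow 3 (sum 5, leaving 1 seat).
Remainders in descending order: Brisco 0.643, Carrow 0.356, Arden 0.002.
Largest remainder: Brisco receives the extra seat.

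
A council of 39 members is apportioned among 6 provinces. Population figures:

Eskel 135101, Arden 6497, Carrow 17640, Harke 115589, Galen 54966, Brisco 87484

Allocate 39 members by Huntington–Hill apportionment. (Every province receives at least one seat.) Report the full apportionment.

With divisor 10919: modified quotas Eskel 12.373, Arden 0.595, Carrow 1.616, Harke 10.586, Galen 5.034, Brisco 8.012.
Geometric-mean thresholds: Eskel √(12·13)=12.490, Arden (min 1), Carrow √(1·2)=1.414, Harke √(10·11)=10.488, Galen √(5·6)=5.477, Brisco √(8·9)=8.485.
Each quota rounded against its threshold gives Eskel 12, Arden 1, Carrow 2, Harke 11, Galen 5, Brisco 8 (total 39).

Eskel 12, Arden 1, Carrow 2, Harke 11, Galen 5, Brisco 8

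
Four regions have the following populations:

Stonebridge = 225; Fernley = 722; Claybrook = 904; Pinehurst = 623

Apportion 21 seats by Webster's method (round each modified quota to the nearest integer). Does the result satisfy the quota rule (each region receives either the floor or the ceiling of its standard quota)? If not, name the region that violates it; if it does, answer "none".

none

Standard quotas: Stonebridge 1.910, Fernley 6.129, Claybrook 7.673, Pinehurst 5.288.
Webster allocation: Stonebridge 2, Fernley 6, Claybrook 8, Pinehurst 5.
Every allocation lies between the lower and upper quota.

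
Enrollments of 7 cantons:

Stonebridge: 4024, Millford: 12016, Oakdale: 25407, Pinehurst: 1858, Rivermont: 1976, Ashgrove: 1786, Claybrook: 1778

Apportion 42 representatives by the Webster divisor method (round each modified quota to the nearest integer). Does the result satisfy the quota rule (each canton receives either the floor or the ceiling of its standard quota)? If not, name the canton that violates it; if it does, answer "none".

none

Standard quotas: Stonebridge 3.460, Millford 10.332, Oakdale 21.847, Pinehurst 1.598, Rivermont 1.699, Ashgrove 1.536, Claybrook 1.529.
Webster allocation: Stonebridge 3, Millford 10, Oakdale 21, Pinehurst 2, Rivermont 2, Ashgrove 2, Claybrook 2.
Every allocation lies between the lower and upper quota.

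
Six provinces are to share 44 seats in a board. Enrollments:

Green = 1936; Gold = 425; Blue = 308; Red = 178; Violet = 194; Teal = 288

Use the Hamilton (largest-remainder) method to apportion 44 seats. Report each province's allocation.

Green 26; Gold 6; Blue 4; Red 2; Violet 2; Teal 4

Total 3329; standard divisor 3329/44 ≈ 75.659.
Standard quotas: Green 25.588, Gold 5.617, Blue 4.071, Red 2.353, Violet 2.564, Teal 3.807.
Lower quotas: Green 25, Gold 5, Blue 4, Red 2, Violet 2, Teal 3 (sum 41, leaving 3 seats).
Remainders in descending order: Teal 0.807, Gold 0.617, Green 0.588, Violet 0.564, Red 0.353, Blue 0.071.
Largest remainders: Teal, Gold, Green receive the extra seats.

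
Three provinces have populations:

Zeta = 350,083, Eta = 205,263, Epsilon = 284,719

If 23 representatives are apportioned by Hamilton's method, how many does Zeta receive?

9

The standard divisor is 840065/23 ≈ 36524.565.
Standard quotas: Zeta 9.5849, Eta 5.6199, Epsilon 7.7953.
Lower quotas: Zeta 9, Eta 5, Epsilon 7 (sum 21, leaving 2 seats).
Remainders in descending order: Epsilon 0.7953, Eta 0.6199, Zeta 0.5849.
Largest remainders: Epsilon, Eta receive the extra seats.
Zeta receives 9.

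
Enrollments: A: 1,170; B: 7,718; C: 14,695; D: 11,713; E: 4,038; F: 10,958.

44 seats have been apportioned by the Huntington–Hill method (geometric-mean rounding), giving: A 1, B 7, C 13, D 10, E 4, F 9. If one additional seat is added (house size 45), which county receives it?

Priority for the next seat is population ÷ (√(s·(s+1))).
Priorities: A 827.315, B 1031.361, C 1089.266, D 1116.791, E 902.924, F 1155.075.
Highest priority: F.

F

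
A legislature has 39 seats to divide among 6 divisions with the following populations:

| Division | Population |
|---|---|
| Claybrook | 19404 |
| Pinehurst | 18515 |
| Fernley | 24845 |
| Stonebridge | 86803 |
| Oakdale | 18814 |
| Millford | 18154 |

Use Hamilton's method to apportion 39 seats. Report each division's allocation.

Standard divisor: 186535 ÷ 39 ≈ 4782.949.
Standard quotas: Claybrook 4.0569, Pinehurst 3.8710, Fernley 5.1945, Stonebridge 18.1484, Oakdale 3.9336, Millford 3.7956.
Lower quotas: Claybrook 4, Pinehurst 3, Fernley 5, Stonebridge 18, Oakdale 3, Millford 3 (sum 36, leaving 3 seats).
Remainders in descending order: Oakdale 0.9336, Pinehurst 0.8710, Millford 0.7956, Fernley 0.1945, Stonebridge 0.1484, Claybrook 0.0569.
The surplus seats go to Oakdale, Pinehurst, Millford.

Claybrook 4, Pinehurst 4, Fernley 5, Stonebridge 18, Oakdale 4, Millford 4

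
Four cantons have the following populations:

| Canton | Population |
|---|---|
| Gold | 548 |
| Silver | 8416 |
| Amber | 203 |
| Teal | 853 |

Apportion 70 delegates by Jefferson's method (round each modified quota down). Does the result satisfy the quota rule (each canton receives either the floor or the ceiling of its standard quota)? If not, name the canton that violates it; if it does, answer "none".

Silver

Standard quotas: Gold 3.828, Silver 58.794, Amber 1.418, Teal 5.959.
Jefferson allocation: Gold 3, Silver 60, Amber 1, Teal 6.
Silver has quota 58.794 (lower 58, upper 59) but receives 60 — outside the quota interval.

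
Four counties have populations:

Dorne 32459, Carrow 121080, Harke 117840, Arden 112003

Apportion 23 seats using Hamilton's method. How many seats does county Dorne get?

The standard divisor is 383382/23 ≈ 16668.783.
Standard quotas: Dorne 1.9473, Carrow 7.2639, Harke 7.0695, Arden 6.7193.
Lower quotas: Dorne 1, Carrow 7, Harke 7, Arden 6 (sum 21, leaving 2 seats).
Remainders in descending order: Dorne 0.9473, Arden 0.7193, Carrow 0.2639, Harke 0.0695.
The surplus seats go to Dorne, Arden.
Dorne receives 2.

2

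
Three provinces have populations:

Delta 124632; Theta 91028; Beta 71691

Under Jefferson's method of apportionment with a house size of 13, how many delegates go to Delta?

Standard divisor 287351/13 ≈ 22103.923; standard quotas: Delta 5.638, Theta 4.118, Beta 3.243.
Rounding down gives 5, 4, 3 = 12 seats, so the divisor must be adjusted.
With modified divisor 19500: modified quotas Delta 6.391, Theta 4.668, Beta 3.676.
Rounding down: Delta 6, Theta 4, Beta 3 (total 13).
Delta receives 6.

6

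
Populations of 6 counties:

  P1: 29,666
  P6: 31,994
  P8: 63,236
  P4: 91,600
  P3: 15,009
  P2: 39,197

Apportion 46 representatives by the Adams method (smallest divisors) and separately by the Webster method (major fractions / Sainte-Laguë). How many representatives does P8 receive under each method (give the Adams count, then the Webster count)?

Adams: P1 5, P6 6, P8 10, P4 15, P3 3, P2 7.
Webster: P1 5, P6 5, P8 11, P4 15, P3 3, P2 7.
P8 gets 10 under Adams and 11 under Webster.

10 and 11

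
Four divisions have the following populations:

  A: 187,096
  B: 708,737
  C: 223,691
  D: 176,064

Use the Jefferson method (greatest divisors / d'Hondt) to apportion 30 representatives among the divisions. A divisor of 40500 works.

With modified divisor 40500: modified quotas A 4.620, B 17.500, C 5.523, D 4.347.
Rounding down: A 4, B 17, C 5, D 4 (total 30).

A 4; B 17; C 5; D 4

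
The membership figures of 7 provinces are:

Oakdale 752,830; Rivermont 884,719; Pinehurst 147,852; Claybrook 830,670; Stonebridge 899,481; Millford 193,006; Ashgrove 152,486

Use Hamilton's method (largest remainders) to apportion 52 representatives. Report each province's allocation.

Oakdale 10, Rivermont 12, Pinehurst 2, Claybrook 11, Stonebridge 12, Millford 3, Ashgrove 2

The standard divisor is 3861044/52 ≈ 74250.846.
Standard quotas: Oakdale 10.1390, Rivermont 11.9153, Pinehurst 1.9913, Claybrook 11.1873, Stonebridge 12.1141, Millford 2.5994, Ashgrove 2.0537.
Lower quotas: Oakdale 10, Rivermont 11, Pinehurst 1, Claybrook 11, Stonebridge 12, Millford 2, Ashgrove 2 (sum 49, leaving 3 seats).
Remainders in descending order: Pinehurst 0.9913, Rivermont 0.9153, Millford 0.5994, Claybrook 0.1873, Oakdale 0.1390, Stonebridge 0.1141, Ashgrove 0.0537.
Largest remainders: Pinehurst, Rivermont, Millford receive the extra seats.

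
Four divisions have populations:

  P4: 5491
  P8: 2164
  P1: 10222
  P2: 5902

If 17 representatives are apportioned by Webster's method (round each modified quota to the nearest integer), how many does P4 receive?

Standard divisor 23779/17 ≈ 1398.765; standard quotas: P4 3.926, P8 1.547, P1 7.308, P2 4.219.
Rounding to the nearest integer gives P4 4, P8 2, P1 7, P2 4 — total 17, matching the house size, so no adjustment is needed.
P4 receives 4.

4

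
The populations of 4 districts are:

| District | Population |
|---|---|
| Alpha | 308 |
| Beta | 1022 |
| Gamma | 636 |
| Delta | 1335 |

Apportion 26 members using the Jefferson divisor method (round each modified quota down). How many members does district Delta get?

Standard divisor 3301/26 ≈ 126.962; standard quotas: Alpha 2.426, Beta 8.050, Gamma 5.009, Delta 10.515.
Rounding down gives 2, 8, 5, 10 = 25 seats, so the divisor must be adjusted.
With modified divisor 120: modified quotas Alpha 2.567, Beta 8.517, Gamma 5.300, Delta 11.125.
Rounding down: Alpha 2, Beta 8, Gamma 5, Delta 11 (total 26).
Delta receives 11.

11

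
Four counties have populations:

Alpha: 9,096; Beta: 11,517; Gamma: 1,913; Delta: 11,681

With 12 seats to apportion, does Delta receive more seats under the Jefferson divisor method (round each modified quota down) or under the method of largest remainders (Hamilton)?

Jefferson: Alpha 3, Beta 4, Gamma 0, Delta 5.
Hamilton: Alpha 3, Beta 4, Gamma 1, Delta 4.
Delta gets 5 under Jefferson and 4 under Hamilton.

Jefferson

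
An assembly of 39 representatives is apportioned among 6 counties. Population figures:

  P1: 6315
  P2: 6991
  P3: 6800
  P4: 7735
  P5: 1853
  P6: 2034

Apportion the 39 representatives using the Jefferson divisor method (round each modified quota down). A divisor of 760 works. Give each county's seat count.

P1: 8, P2: 9, P3: 8, P4: 10, P5: 2, P6: 2

With modified divisor 760: modified quotas P1 8.309, P2 9.199, P3 8.947, P4 10.178, P5 2.438, P6 2.676.
Rounding down: P1 8, P2 9, P3 8, P4 10, P5 2, P6 2 (total 39).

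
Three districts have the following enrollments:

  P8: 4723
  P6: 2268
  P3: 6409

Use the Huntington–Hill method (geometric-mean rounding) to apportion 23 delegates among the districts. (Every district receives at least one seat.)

P8: 8; P6: 4; P3: 11

With divisor 584: modified quotas P8 8.087, P6 3.884, P3 10.974.
Geometric-mean thresholds: P8 √(8·9)=8.485, P6 √(3·4)=3.464, P3 √(10·11)=10.488.
Each quota rounded against its threshold gives P8 8, P6 4, P3 11 (total 23).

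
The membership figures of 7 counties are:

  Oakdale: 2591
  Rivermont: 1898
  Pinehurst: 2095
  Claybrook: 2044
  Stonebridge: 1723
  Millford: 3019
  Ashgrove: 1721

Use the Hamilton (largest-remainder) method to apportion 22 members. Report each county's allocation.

The standard divisor is 15091/22 ≈ 685.955.
Standard quotas: Oakdale 3.777, Rivermont 2.767, Pinehurst 3.054, Claybrook 2.980, Stonebridge 2.512, Millford 4.401, Ashgrove 2.509.
Lower quotas: Oakdale 3, Rivermont 2, Pinehurst 3, Claybrook 2, Stonebridge 2, Millford 4, Ashgrove 2 (sum 18, leaving 4 seats).
Remainders in descending order: Claybrook 0.980, Oakdale 0.777, Rivermont 0.767, Stonebridge 0.512, Ashgrove 0.509, Millford 0.401, Pinehurst 0.054.
The surplus seats go to Claybrook, Oakdale, Rivermont, Stonebridge.

Oakdale 4; Rivermont 3; Pinehurst 3; Claybrook 3; Stonebridge 3; Millford 4; Ashgrove 2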